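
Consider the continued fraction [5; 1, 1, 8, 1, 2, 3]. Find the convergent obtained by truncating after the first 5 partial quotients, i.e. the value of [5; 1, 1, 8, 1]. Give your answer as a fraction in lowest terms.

a_0 = 5: 5/1
a_1 = 1: 6/1
a_2 = 1: 11/2
a_3 = 8: 94/17
a_4 = 1: 105/19

105/19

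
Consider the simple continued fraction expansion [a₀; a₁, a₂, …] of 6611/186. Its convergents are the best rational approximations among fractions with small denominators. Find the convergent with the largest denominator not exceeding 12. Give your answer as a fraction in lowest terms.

List convergents until the denominator exceeds the bound:
a_0 = 35: 35/1  (≤ bound)
a_1 = 1: 36/1  (≤ bound)
a_2 = 1: 71/2  (≤ bound)
a_3 = 5: 391/11  (≤ bound)
a_4 = 3: 1244/35  (> 12, stop)

391/11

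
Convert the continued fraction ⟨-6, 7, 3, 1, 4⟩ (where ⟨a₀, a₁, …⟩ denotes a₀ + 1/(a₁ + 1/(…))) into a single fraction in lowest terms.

a_0 = -6: -6/1
a_1 = 7: -41/7
a_2 = 3: -129/22
a_3 = 1: -170/29
a_4 = 4: -809/138

-809/138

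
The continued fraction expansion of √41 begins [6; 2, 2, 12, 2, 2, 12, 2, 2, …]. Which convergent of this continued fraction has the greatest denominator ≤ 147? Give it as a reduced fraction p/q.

List convergents until the denominator exceeds the bound:
a_0 = 6: 6/1  (≤ bound)
a_1 = 2: 13/2  (≤ bound)
a_2 = 2: 32/5  (≤ bound)
a_3 = 12: 397/62  (≤ bound)
a_4 = 2: 826/129  (≤ bound)
a_5 = 2: 2049/320  (> 147, stop)

826/129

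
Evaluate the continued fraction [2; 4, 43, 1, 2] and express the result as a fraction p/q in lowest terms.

a_0 = 2: 2/1
a_1 = 4: 9/4
a_2 = 43: 389/173
a_3 = 1: 398/177
a_4 = 2: 1185/527

1185/527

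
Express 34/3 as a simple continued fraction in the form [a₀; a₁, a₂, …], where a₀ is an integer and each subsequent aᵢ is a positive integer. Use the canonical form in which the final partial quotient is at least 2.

34 = 11·3 + 1, so a_0 = 11
3 = 3·1 + 0, so a_1 = 3

[11; 3]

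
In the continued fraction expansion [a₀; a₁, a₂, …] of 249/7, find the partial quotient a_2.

⌊249/7⌋ = 35, remainder 4
⌊7/4⌋ = 1, remainder 3
⌊4/3⌋ = 1, remainder 1

1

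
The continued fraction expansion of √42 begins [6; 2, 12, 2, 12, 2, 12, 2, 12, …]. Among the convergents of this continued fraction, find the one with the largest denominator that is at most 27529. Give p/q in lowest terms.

List convergents until the denominator exceeds the bound:
a_0 = 6: 6/1  (≤ bound)
a_1 = 2: 13/2  (≤ bound)
a_2 = 12: 162/25  (≤ bound)
a_3 = 2: 337/52  (≤ bound)
a_4 = 12: 4206/649  (≤ bound)
a_5 = 2: 8749/1350  (≤ bound)
a_6 = 12: 109194/16849  (≤ bound)
a_7 = 2: 227137/35048  (> 27529, stop)

109194/16849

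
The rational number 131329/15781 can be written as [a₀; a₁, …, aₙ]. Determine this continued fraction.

[8; 3, 9, 2, 3, 1, 59]

131329 = 8·15781 + 5081, so a_0 = 8
15781 = 3·5081 + 538, so a_1 = 3
5081 = 9·538 + 239, so a_2 = 9
538 = 2·239 + 60, so a_3 = 2
239 = 3·60 + 59, so a_4 = 3
60 = 1·59 + 1, so a_5 = 1
59 = 59·1 + 0, so a_6 = 59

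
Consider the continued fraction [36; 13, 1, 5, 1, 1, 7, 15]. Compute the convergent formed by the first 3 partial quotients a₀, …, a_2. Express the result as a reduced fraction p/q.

Use the convergent recurrence hₖ = aₖ·hₖ₋₁ + hₖ₋₂ (and likewise for the denominators kₖ):
a_0 = 36: 36/1
a_1 = 13: 469/13
a_2 = 1: 505/14

505/14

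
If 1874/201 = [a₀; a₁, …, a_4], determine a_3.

1

1874 ÷ 201 → quotient 9, remainder 65
201 ÷ 65 → quotient 3, remainder 6
65 ÷ 6 → quotient 10, remainder 5
6 ÷ 5 → quotient 1, remainder 1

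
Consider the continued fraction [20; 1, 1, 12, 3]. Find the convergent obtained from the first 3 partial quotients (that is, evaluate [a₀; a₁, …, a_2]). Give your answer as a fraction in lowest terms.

41/2

Compute successive convergents:
a_0 = 20: 20/1
a_1 = 1: 21/1
a_2 = 1: 41/2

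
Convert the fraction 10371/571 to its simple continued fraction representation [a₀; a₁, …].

[18; 6, 7, 6, 2]

Apply division with remainder until the remainder is 0:
10371 = 18·571 + 93, so a_0 = 18
571 = 6·93 + 13, so a_1 = 6
93 = 7·13 + 2, so a_2 = 7
13 = 6·2 + 1, so a_3 = 6
2 = 2·1 + 0, so a_4 = 2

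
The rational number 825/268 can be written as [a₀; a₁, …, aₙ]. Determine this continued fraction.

[3; 12, 1, 3, 5]

Repeatedly divide and take the remainder:
⌊825/268⌋ = 3, remainder 21
⌊268/21⌋ = 12, remainder 16
⌊21/16⌋ = 1, remainder 5
⌊16/5⌋ = 3, remainder 1
⌊5/1⌋ = 5, remainder 0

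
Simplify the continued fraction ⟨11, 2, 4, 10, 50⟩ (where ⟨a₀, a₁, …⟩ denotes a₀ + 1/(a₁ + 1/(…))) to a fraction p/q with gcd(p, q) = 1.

Start with 50.
10 + 1/(50/1) = 10 + 1/50 = 501/50
4 + 1/(501/50) = 4 + 50/501 = 2054/501
2 + 1/(2054/501) = 2 + 501/2054 = 4609/2054
11 + 1/(4609/2054) = 11 + 2054/4609 = 52753/4609

52753/4609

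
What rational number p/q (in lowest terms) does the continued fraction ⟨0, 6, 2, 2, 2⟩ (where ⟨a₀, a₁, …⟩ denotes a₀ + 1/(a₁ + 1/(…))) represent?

12/77

Starting at the tail and folding back:
Start with 2.
2 + 1/(2/1) = 2 + 1/2 = 5/2
2 + 1/(5/2) = 2 + 2/5 = 12/5
6 + 1/(12/5) = 6 + 5/12 = 77/12
0 + 1/(77/12) = 0 + 12/77 = 12/77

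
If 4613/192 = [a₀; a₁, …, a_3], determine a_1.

Apply division with remainder until the remainder is 0:
⌊4613/192⌋ = 24, remainder 5
⌊192/5⌋ = 38, remainder 2

38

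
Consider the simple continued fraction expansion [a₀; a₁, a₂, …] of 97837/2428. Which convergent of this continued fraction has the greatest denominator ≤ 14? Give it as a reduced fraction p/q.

a_0 = 40: 40/1  (≤ bound)
a_1 = 3: 121/3  (≤ bound)
a_2 = 2: 282/7  (≤ bound)
a_3 = 1: 403/10  (≤ bound)
a_4 = 1: 685/17  (> 14, stop)

403/10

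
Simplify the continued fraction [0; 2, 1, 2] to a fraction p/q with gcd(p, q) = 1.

Compute successive convergents:
a_0 = 0: 0/1
a_1 = 2: 1/2
a_2 = 1: 1/3
a_3 = 2: 3/8

3/8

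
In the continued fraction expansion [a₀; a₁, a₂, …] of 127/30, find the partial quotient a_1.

4

Run the Euclidean algorithm, recording each quotient:
127 ÷ 30 → quotient 4, remainder 7
30 ÷ 7 → quotient 4, remainder 2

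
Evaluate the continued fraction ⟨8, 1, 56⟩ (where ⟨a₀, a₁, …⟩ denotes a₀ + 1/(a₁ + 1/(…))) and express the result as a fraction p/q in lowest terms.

512/57

Start with 56.
1 + 1/(56/1) = 1 + 1/56 = 57/56
8 + 1/(57/56) = 8 + 56/57 = 512/57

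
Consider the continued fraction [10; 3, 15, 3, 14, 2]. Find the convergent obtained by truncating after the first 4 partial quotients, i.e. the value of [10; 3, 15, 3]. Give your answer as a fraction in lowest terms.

1456/141

a_0 = 10: 10/1
a_1 = 3: 31/3
a_2 = 15: 475/46
a_3 = 3: 1456/141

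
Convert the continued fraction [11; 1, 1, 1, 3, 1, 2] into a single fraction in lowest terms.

454/39

Start with 2.
1 + 1/(2/1) = 1 + 1/2 = 3/2
3 + 1/(3/2) = 3 + 2/3 = 11/3
1 + 1/(11/3) = 1 + 3/11 = 14/11
1 + 1/(14/11) = 1 + 11/14 = 25/14
1 + 1/(25/14) = 1 + 14/25 = 39/25
11 + 1/(39/25) = 11 + 25/39 = 454/39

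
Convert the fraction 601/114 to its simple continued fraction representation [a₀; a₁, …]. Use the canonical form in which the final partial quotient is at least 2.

⌊601/114⌋ = 5, remainder 31
⌊114/31⌋ = 3, remainder 21
⌊31/21⌋ = 1, remainder 10
⌊21/10⌋ = 2, remainder 1
⌊10/1⌋ = 10, remainder 0

[5; 3, 1, 2, 10]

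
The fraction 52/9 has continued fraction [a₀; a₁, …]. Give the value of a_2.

52 ÷ 9 → quotient 5, remainder 7
9 ÷ 7 → quotient 1, remainder 2
7 ÷ 2 → quotient 3, remainder 1

3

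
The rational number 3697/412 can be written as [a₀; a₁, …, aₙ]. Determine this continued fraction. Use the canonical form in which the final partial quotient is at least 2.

[8; 1, 36, 2, 5]

Repeatedly divide and take the remainder:
3697 ÷ 412 → quotient 8, remainder 401
412 ÷ 401 → quotient 1, remainder 11
401 ÷ 11 → quotient 36, remainder 5
11 ÷ 5 → quotient 2, remainder 1
5 ÷ 1 → quotient 5, remainder 0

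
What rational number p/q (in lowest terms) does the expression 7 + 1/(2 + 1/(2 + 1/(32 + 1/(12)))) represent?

14425/1949

a_0 = 7: 7/1
a_1 = 2: 15/2
a_2 = 2: 37/5
a_3 = 32: 1199/162
a_4 = 12: 14425/1949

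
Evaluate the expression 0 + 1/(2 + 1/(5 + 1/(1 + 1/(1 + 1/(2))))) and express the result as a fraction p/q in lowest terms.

28/61

Build up convergents one term at a time:
a_0 = 0: 0/1
a_1 = 2: 1/2
a_2 = 5: 5/11
a_3 = 1: 6/13
a_4 = 1: 11/24
a_5 = 2: 28/61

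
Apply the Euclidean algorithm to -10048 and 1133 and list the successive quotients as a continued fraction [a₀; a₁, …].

[-9; 7, 1, 1, 1, 1, 9, 3]

Apply division with remainder until the remainder is 0:
-10048 ÷ 1133 → quotient -9, remainder 149
1133 ÷ 149 → quotient 7, remainder 90
149 ÷ 90 → quotient 1, remainder 59
90 ÷ 59 → quotient 1, remainder 31
59 ÷ 31 → quotient 1, remainder 28
31 ÷ 28 → quotient 1, remainder 3
28 ÷ 3 → quotient 9, remainder 1
3 ÷ 1 → quotient 3, remainder 0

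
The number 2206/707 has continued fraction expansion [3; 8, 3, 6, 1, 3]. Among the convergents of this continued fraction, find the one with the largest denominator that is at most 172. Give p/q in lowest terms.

a_0 = 3: 3/1  (≤ bound)
a_1 = 8: 25/8  (≤ bound)
a_2 = 3: 78/25  (≤ bound)
a_3 = 6: 493/158  (≤ bound)
a_4 = 1: 571/183  (> 172, stop)

493/158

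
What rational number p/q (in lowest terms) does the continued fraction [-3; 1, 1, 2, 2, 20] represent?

-592/245

a_0 = -3: -3/1
a_1 = 1: -2/1
a_2 = 1: -5/2
a_3 = 2: -12/5
a_4 = 2: -29/12
a_5 = 20: -592/245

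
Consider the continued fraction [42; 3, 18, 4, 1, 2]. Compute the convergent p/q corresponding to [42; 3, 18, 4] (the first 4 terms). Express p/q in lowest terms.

9439/223

Start with 4.
18 + 1/(4/1) = 18 + 1/4 = 73/4
3 + 1/(73/4) = 3 + 4/73 = 223/73
42 + 1/(223/73) = 42 + 73/223 = 9439/223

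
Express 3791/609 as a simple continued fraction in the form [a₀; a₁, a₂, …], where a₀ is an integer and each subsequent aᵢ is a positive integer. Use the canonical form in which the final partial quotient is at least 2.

[6; 4, 2, 4, 15]

⌊3791/609⌋ = 6, remainder 137
⌊609/137⌋ = 4, remainder 61
⌊137/61⌋ = 2, remainder 15
⌊61/15⌋ = 4, remainder 1
⌊15/1⌋ = 15, remainder 0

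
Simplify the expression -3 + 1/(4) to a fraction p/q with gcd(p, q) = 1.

-11/4

Compute successive convergents:
a_0 = -3: -3/1
a_1 = 4: -11/4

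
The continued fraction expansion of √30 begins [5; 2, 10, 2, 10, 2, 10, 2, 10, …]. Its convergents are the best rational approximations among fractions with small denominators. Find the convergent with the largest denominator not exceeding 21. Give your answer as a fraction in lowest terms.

a_0 = 5: 5/1  (≤ bound)
a_1 = 2: 11/2  (≤ bound)
a_2 = 10: 115/21  (≤ bound)
a_3 = 2: 241/44  (> 21, stop)

115/21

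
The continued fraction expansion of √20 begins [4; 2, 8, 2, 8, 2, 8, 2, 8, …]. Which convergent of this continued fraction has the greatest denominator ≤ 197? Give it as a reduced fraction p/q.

161/36

List convergents until the denominator exceeds the bound:
a_0 = 4: 4/1  (≤ bound)
a_1 = 2: 9/2  (≤ bound)
a_2 = 8: 76/17  (≤ bound)
a_3 = 2: 161/36  (≤ bound)
a_4 = 8: 1364/305  (> 197, stop)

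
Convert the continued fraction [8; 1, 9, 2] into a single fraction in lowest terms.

187/21

Build up convergents one term at a time:
a_0 = 8: 8/1
a_1 = 1: 9/1
a_2 = 9: 89/10
a_3 = 2: 187/21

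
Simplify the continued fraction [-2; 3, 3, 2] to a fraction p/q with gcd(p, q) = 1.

Use the convergent recurrence hₖ = aₖ·hₖ₋₁ + hₖ₋₂ (and likewise for the denominators kₖ):
a_0 = -2: -2/1
a_1 = 3: -5/3
a_2 = 3: -17/10
a_3 = 2: -39/23

-39/23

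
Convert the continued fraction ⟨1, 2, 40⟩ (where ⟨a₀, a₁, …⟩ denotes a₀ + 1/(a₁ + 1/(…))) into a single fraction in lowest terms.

Start with 40.
2 + 1/(40/1) = 2 + 1/40 = 81/40
1 + 1/(81/40) = 1 + 40/81 = 121/81

121/81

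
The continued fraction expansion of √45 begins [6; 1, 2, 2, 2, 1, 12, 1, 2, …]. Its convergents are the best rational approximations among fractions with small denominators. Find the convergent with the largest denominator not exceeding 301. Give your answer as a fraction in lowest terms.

List convergents until the denominator exceeds the bound:
a_0 = 6: 6/1  (≤ bound)
a_1 = 1: 7/1  (≤ bound)
a_2 = 2: 20/3  (≤ bound)
a_3 = 2: 47/7  (≤ bound)
a_4 = 2: 114/17  (≤ bound)
a_5 = 1: 161/24  (≤ bound)
a_6 = 12: 2046/305  (> 301, stop)

161/24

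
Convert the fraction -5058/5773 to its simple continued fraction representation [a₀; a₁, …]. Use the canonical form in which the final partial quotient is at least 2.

[-1; 8, 13, 2, 26]

-5058 ÷ 5773 → quotient -1, remainder 715
5773 ÷ 715 → quotient 8, remainder 53
715 ÷ 53 → quotient 13, remainder 26
53 ÷ 26 → quotient 2, remainder 1
26 ÷ 1 → quotient 26, remainder 0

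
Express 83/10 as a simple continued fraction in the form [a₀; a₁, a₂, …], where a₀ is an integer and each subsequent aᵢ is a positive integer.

[8; 3, 3]

83 = 8·10 + 3, so a_0 = 8
10 = 3·3 + 1, so a_1 = 3
3 = 3·1 + 0, so a_2 = 3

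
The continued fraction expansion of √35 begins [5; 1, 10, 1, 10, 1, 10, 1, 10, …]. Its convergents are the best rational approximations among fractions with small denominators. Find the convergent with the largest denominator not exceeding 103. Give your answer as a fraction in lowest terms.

List convergents until the denominator exceeds the bound:
a_0 = 5: 5/1  (≤ bound)
a_1 = 1: 6/1  (≤ bound)
a_2 = 10: 65/11  (≤ bound)
a_3 = 1: 71/12  (≤ bound)
a_4 = 10: 775/131  (> 103, stop)

71/12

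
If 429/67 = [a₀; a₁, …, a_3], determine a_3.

Apply division with remainder until the remainder is 0:
429 ÷ 67 → quotient 6, remainder 27
67 ÷ 27 → quotient 2, remainder 13
27 ÷ 13 → quotient 2, remainder 1
13 ÷ 1 → quotient 13, remainder 0

13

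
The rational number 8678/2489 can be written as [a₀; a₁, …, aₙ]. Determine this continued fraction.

8678 = 3·2489 + 1211, so a_0 = 3
2489 = 2·1211 + 67, so a_1 = 2
1211 = 18·67 + 5, so a_2 = 18
67 = 13·5 + 2, so a_3 = 13
5 = 2·2 + 1, so a_4 = 2
2 = 2·1 + 0, so a_5 = 2

[3; 2, 18, 13, 2, 2]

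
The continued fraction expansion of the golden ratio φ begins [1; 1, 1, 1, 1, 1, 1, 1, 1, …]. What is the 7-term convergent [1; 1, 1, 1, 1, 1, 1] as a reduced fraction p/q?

21/13

Build up convergents one term at a time:
a_0 = 1: 1/1
a_1 = 1: 2/1
a_2 = 1: 3/2
a_3 = 1: 5/3
a_4 = 1: 8/5
a_5 = 1: 13/8
a_6 = 1: 21/13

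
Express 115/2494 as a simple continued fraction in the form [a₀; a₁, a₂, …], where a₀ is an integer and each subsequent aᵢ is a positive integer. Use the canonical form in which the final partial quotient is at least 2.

[0; 21, 1, 2, 5, 7]

115 = 0·2494 + 115, so a_0 = 0
2494 = 21·115 + 79, so a_1 = 21
115 = 1·79 + 36, so a_2 = 1
79 = 2·36 + 7, so a_3 = 2
36 = 5·7 + 1, so a_4 = 5
7 = 7·1 + 0, so a_5 = 7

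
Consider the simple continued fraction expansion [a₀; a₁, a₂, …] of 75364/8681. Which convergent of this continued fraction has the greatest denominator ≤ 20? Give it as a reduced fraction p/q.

26/3

List convergents until the denominator exceeds the bound:
a_0 = 8: 8/1  (≤ bound)
a_1 = 1: 9/1  (≤ bound)
a_2 = 2: 26/3  (≤ bound)
a_3 = 7: 191/22  (> 20, stop)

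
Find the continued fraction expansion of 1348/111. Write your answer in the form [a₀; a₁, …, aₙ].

Repeatedly divide and take the remainder:
1348 = 12·111 + 16, so a_0 = 12
111 = 6·16 + 15, so a_1 = 6
16 = 1·15 + 1, so a_2 = 1
15 = 15·1 + 0, so a_3 = 15

[12; 6, 1, 15]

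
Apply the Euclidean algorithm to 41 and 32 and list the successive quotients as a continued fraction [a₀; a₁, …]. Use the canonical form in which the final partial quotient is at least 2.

⌊41/32⌋ = 1, remainder 9
⌊32/9⌋ = 3, remainder 5
⌊9/5⌋ = 1, remainder 4
⌊5/4⌋ = 1, remainder 1
⌊4/1⌋ = 4, remainder 0

[1; 3, 1, 1, 4]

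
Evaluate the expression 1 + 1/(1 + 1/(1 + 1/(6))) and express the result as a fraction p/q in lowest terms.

Starting at the tail and folding back:
Start with 6.
1 + 1/(6/1) = 1 + 1/6 = 7/6
1 + 1/(7/6) = 1 + 6/7 = 13/7
1 + 1/(13/7) = 1 + 7/13 = 20/13

20/13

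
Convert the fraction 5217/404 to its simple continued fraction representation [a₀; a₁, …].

[12; 1, 10, 1, 1, 5, 3]

Repeatedly divide and take the remainder:
5217 ÷ 404 → quotient 12, remainder 369
404 ÷ 369 → quotient 1, remainder 35
369 ÷ 35 → quotient 10, remainder 19
35 ÷ 19 → quotient 1, remainder 16
19 ÷ 16 → quotient 1, remainder 3
16 ÷ 3 → quotient 5, remainder 1
3 ÷ 1 → quotient 3, remainder 0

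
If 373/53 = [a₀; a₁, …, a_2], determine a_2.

Run the Euclidean algorithm, recording each quotient:
⌊373/53⌋ = 7, remainder 2
⌊53/2⌋ = 26, remainder 1
⌊2/1⌋ = 2, remainder 0

2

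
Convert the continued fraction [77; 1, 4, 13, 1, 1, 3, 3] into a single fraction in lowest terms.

Start with 3.
3 + 1/(3/1) = 3 + 1/3 = 10/3
1 + 1/(10/3) = 1 + 3/10 = 13/10
1 + 1/(13/10) = 1 + 10/13 = 23/13
13 + 1/(23/13) = 13 + 13/23 = 312/23
4 + 1/(312/23) = 4 + 23/312 = 1271/312
1 + 1/(1271/312) = 1 + 312/1271 = 1583/1271
77 + 1/(1583/1271) = 77 + 1271/1583 = 123162/1583

123162/1583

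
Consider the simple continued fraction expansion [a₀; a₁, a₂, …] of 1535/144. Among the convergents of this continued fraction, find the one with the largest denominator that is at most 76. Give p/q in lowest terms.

501/47

List convergents until the denominator exceeds the bound:
a_0 = 10: 10/1  (≤ bound)
a_1 = 1: 11/1  (≤ bound)
a_2 = 1: 21/2  (≤ bound)
a_3 = 1: 32/3  (≤ bound)
a_4 = 15: 501/47  (≤ bound)
a_5 = 3: 1535/144  (> 76, stop)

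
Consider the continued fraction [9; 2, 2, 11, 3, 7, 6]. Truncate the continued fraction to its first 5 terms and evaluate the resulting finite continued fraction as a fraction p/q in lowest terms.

Start with 3.
11 + 1/(3/1) = 11 + 1/3 = 34/3
2 + 1/(34/3) = 2 + 3/34 = 71/34
2 + 1/(71/34) = 2 + 34/71 = 176/71
9 + 1/(176/71) = 9 + 71/176 = 1655/176

1655/176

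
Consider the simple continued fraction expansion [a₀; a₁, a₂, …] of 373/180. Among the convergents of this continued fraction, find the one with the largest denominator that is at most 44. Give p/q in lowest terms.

29/14

List convergents until the denominator exceeds the bound:
a_0 = 2: 2/1  (≤ bound)
a_1 = 13: 27/13  (≤ bound)
a_2 = 1: 29/14  (≤ bound)
a_3 = 5: 172/83  (> 44, stop)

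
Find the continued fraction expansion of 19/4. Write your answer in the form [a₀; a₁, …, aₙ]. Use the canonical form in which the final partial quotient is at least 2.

19 ÷ 4 → quotient 4, remainder 3
4 ÷ 3 → quotient 1, remainder 1
3 ÷ 1 → quotient 3, remainder 0

[4; 1, 3]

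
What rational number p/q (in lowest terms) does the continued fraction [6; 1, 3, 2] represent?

Build up convergents one term at a time:
a_0 = 6: 6/1
a_1 = 1: 7/1
a_2 = 3: 27/4
a_3 = 2: 61/9

61/9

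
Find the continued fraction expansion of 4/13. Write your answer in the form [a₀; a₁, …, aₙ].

[0; 3, 4]

Repeatedly divide and take the remainder:
⌊4/13⌋ = 0, remainder 4
⌊13/4⌋ = 3, remainder 1
⌊4/1⌋ = 4, remainder 0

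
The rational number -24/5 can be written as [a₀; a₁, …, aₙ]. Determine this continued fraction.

[-5; 5]

-24 ÷ 5 → quotient -5, remainder 1
5 ÷ 1 → quotient 5, remainder 0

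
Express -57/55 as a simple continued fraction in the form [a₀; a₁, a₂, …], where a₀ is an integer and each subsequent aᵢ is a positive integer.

-57 = -2·55 + 53, so a_0 = -2
55 = 1·53 + 2, so a_1 = 1
53 = 26·2 + 1, so a_2 = 26
2 = 2·1 + 0, so a_3 = 2

[-2; 1, 26, 2]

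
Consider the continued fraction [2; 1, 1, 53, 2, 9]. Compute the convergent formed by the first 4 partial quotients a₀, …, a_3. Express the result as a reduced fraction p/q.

Work from the innermost term outward:
Start with 53.
1 + 1/(53/1) = 1 + 1/53 = 54/53
1 + 1/(54/53) = 1 + 53/54 = 107/54
2 + 1/(107/54) = 2 + 54/107 = 268/107

268/107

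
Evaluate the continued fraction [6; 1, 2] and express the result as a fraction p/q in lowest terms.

Start with 2.
1 + 1/(2/1) = 1 + 1/2 = 3/2
6 + 1/(3/2) = 6 + 2/3 = 20/3

20/3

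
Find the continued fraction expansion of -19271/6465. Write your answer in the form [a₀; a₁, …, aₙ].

Apply division with remainder until the remainder is 0:
-19271 ÷ 6465 → quotient -3, remainder 124
6465 ÷ 124 → quotient 52, remainder 17
124 ÷ 17 → quotient 7, remainder 5
17 ÷ 5 → quotient 3, remainder 2
5 ÷ 2 → quotient 2, remainder 1
2 ÷ 1 → quotient 2, remainder 0

[-3; 52, 7, 3, 2, 2]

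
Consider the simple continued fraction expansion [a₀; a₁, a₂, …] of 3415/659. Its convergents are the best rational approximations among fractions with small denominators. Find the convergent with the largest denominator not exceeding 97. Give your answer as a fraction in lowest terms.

57/11

List convergents until the denominator exceeds the bound:
a_0 = 5: 5/1  (≤ bound)
a_1 = 5: 26/5  (≤ bound)
a_2 = 2: 57/11  (≤ bound)
a_3 = 29: 1679/324  (> 97, stop)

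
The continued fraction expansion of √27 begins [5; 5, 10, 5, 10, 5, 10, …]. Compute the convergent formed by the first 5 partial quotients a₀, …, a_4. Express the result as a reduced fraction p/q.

Compute successive convergents:
a_0 = 5: 5/1
a_1 = 5: 26/5
a_2 = 10: 265/51
a_3 = 5: 1351/260
a_4 = 10: 13775/2651

13775/2651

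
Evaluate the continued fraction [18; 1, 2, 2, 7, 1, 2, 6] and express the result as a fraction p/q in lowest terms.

Starting at the tail and folding back:
Start with 6.
2 + 1/(6/1) = 2 + 1/6 = 13/6
1 + 1/(13/6) = 1 + 6/13 = 19/13
7 + 1/(19/13) = 7 + 13/19 = 146/19
2 + 1/(146/19) = 2 + 19/146 = 311/146
2 + 1/(311/146) = 2 + 146/311 = 768/311
1 + 1/(768/311) = 1 + 311/768 = 1079/768
18 + 1/(1079/768) = 18 + 768/1079 = 20190/1079

20190/1079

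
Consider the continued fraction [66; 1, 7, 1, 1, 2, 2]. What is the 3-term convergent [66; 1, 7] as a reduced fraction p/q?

Use the convergent recurrence hₖ = aₖ·hₖ₋₁ + hₖ₋₂ (and likewise for the denominators kₖ):
a_0 = 66: 66/1
a_1 = 1: 67/1
a_2 = 7: 535/8

535/8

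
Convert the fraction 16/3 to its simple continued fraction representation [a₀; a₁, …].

16 ÷ 3 → quotient 5, remainder 1
3 ÷ 1 → quotient 3, remainder 0

[5; 3]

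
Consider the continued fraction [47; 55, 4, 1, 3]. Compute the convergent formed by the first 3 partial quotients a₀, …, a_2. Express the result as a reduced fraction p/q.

10391/221

Build up convergents one term at a time:
a_0 = 47: 47/1
a_1 = 55: 2586/55
a_2 = 4: 10391/221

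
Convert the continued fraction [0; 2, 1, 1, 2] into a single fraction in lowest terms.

Compute successive convergents:
a_0 = 0: 0/1
a_1 = 2: 1/2
a_2 = 1: 1/3
a_3 = 1: 2/5
a_4 = 2: 5/13

5/13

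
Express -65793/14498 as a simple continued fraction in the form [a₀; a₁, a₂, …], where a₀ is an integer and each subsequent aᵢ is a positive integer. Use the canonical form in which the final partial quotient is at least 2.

[-5; 2, 6, 15, 8, 9]

Run the Euclidean algorithm, recording each quotient:
-65793 ÷ 14498 → quotient -5, remainder 6697
14498 ÷ 6697 → quotient 2, remainder 1104
6697 ÷ 1104 → quotient 6, remainder 73
1104 ÷ 73 → quotient 15, remainder 9
73 ÷ 9 → quotient 8, remainder 1
9 ÷ 1 → quotient 9, remainder 0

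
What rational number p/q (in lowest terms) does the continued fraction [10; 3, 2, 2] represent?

a_0 = 10: 10/1
a_1 = 3: 31/3
a_2 = 2: 72/7
a_3 = 2: 175/17

175/17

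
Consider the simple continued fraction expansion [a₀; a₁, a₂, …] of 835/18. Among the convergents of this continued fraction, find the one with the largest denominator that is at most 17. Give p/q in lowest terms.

a_0 = 46: 46/1  (≤ bound)
a_1 = 2: 93/2  (≤ bound)
a_2 = 1: 139/3  (≤ bound)
a_3 = 1: 232/5  (≤ bound)
a_4 = 3: 835/18  (> 17, stop)

232/5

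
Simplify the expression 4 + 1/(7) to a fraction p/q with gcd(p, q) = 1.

29/7

a_0 = 4: 4/1
a_1 = 7: 29/7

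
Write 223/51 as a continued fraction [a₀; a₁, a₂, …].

[4; 2, 1, 2, 6]

Repeatedly divide and take the remainder:
223 ÷ 51 → quotient 4, remainder 19
51 ÷ 19 → quotient 2, remainder 13
19 ÷ 13 → quotient 1, remainder 6
13 ÷ 6 → quotient 2, remainder 1
6 ÷ 1 → quotient 6, remainder 0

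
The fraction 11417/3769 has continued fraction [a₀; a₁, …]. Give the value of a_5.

Run the Euclidean algorithm, recording each quotient:
⌊11417/3769⌋ = 3, remainder 110
⌊3769/110⌋ = 34, remainder 29
⌊110/29⌋ = 3, remainder 23
⌊29/23⌋ = 1, remainder 6
⌊23/6⌋ = 3, remainder 5
⌊6/5⌋ = 1, remainder 1

1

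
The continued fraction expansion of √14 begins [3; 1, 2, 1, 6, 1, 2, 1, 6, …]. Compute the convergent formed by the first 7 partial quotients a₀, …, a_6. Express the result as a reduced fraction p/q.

333/89

Use the convergent recurrence hₖ = aₖ·hₖ₋₁ + hₖ₋₂ (and likewise for the denominators kₖ):
a_0 = 3: 3/1
a_1 = 1: 4/1
a_2 = 2: 11/3
a_3 = 1: 15/4
a_4 = 6: 101/27
a_5 = 1: 116/31
a_6 = 2: 333/89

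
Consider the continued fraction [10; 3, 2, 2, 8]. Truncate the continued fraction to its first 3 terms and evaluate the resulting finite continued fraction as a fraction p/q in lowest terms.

72/7

Work from the innermost term outward:
Start with 2.
3 + 1/(2/1) = 3 + 1/2 = 7/2
10 + 1/(7/2) = 10 + 2/7 = 72/7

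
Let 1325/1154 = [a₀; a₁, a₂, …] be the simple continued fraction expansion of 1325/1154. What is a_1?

1325 = 1·1154 + 171, so a_0 = 1
1154 = 6·171 + 128, so a_1 = 6

6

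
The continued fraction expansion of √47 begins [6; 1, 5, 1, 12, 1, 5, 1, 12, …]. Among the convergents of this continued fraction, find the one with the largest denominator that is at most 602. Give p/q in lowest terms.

3942/575

a_0 = 6: 6/1  (≤ bound)
a_1 = 1: 7/1  (≤ bound)
a_2 = 5: 41/6  (≤ bound)
a_3 = 1: 48/7  (≤ bound)
a_4 = 12: 617/90  (≤ bound)
a_5 = 1: 665/97  (≤ bound)
a_6 = 5: 3942/575  (≤ bound)
a_7 = 1: 4607/672  (> 602, stop)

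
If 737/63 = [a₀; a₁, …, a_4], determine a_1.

1

Run the Euclidean algorithm, recording each quotient:
737 ÷ 63 → quotient 11, remainder 44
63 ÷ 44 → quotient 1, remainder 19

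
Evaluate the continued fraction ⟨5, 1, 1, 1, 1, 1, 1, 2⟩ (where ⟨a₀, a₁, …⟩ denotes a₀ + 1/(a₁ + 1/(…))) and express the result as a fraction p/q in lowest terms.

Compute successive convergents:
a_0 = 5: 5/1
a_1 = 1: 6/1
a_2 = 1: 11/2
a_3 = 1: 17/3
a_4 = 1: 28/5
a_5 = 1: 45/8
a_6 = 1: 73/13
a_7 = 2: 191/34

191/34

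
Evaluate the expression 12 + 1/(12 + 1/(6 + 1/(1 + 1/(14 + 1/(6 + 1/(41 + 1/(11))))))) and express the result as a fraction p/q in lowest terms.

a_0 = 12: 12/1
a_1 = 12: 145/12
a_2 = 6: 882/73
a_3 = 1: 1027/85
a_4 = 14: 15260/1263
a_5 = 6: 92587/7663
a_6 = 41: 3811327/315446
a_7 = 11: 42017184/3477569

42017184/3477569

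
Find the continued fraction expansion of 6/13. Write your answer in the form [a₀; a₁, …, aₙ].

6 = 0·13 + 6, so a_0 = 0
13 = 2·6 + 1, so a_1 = 2
6 = 6·1 + 0, so a_2 = 6

[0; 2, 6]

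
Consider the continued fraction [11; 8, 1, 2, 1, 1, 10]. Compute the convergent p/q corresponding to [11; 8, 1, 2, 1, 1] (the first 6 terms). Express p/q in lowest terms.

Use the convergent recurrence hₖ = aₖ·hₖ₋₁ + hₖ₋₂ (and likewise for the denominators kₖ):
a_0 = 11: 11/1
a_1 = 8: 89/8
a_2 = 1: 100/9
a_3 = 2: 289/26
a_4 = 1: 389/35
a_5 = 1: 678/61

678/61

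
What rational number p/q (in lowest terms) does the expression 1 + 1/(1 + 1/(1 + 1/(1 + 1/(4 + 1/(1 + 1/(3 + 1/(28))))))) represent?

3024/1837

Use the convergent recurrence hₖ = aₖ·hₖ₋₁ + hₖ₋₂ (and likewise for the denominators kₖ):
a_0 = 1: 1/1
a_1 = 1: 2/1
a_2 = 1: 3/2
a_3 = 1: 5/3
a_4 = 4: 23/14
a_5 = 1: 28/17
a_6 = 3: 107/65
a_7 = 28: 3024/1837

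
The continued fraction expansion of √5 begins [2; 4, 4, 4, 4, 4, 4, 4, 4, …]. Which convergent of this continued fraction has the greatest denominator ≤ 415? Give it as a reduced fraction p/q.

682/305

List convergents until the denominator exceeds the bound:
a_0 = 2: 2/1  (≤ bound)
a_1 = 4: 9/4  (≤ bound)
a_2 = 4: 38/17  (≤ bound)
a_3 = 4: 161/72  (≤ bound)
a_4 = 4: 682/305  (≤ bound)
a_5 = 4: 2889/1292  (> 415, stop)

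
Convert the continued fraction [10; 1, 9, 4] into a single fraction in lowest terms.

Start with 4.
9 + 1/(4/1) = 9 + 1/4 = 37/4
1 + 1/(37/4) = 1 + 4/37 = 41/37
10 + 1/(41/37) = 10 + 37/41 = 447/41

447/41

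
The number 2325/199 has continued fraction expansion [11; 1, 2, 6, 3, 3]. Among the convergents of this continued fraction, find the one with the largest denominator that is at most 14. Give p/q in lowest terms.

35/3

a_0 = 11: 11/1  (≤ bound)
a_1 = 1: 12/1  (≤ bound)
a_2 = 2: 35/3  (≤ bound)
a_3 = 6: 222/19  (> 14, stop)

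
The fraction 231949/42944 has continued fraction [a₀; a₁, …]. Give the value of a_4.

51

231949 = 5·42944 + 17229, so a_0 = 5
42944 = 2·17229 + 8486, so a_1 = 2
17229 = 2·8486 + 257, so a_2 = 2
8486 = 33·257 + 5, so a_3 = 33
257 = 51·5 + 2, so a_4 = 51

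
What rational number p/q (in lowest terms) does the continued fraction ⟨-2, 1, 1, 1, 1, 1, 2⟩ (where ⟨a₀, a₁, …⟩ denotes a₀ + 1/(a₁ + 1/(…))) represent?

-29/21

a_0 = -2: -2/1
a_1 = 1: -1/1
a_2 = 1: -3/2
a_3 = 1: -4/3
a_4 = 1: -7/5
a_5 = 1: -11/8
a_6 = 2: -29/21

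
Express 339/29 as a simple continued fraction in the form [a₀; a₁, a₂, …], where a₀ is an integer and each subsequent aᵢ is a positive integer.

Apply division with remainder until the remainder is 0:
⌊339/29⌋ = 11, remainder 20
⌊29/20⌋ = 1, remainder 9
⌊20/9⌋ = 2, remainder 2
⌊9/2⌋ = 4, remainder 1
⌊2/1⌋ = 2, remainder 0

[11; 1, 2, 4, 2]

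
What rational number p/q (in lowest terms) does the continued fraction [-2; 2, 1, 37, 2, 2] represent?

-950/571

Start with 2.
2 + 1/(2/1) = 2 + 1/2 = 5/2
37 + 1/(5/2) = 37 + 2/5 = 187/5
1 + 1/(187/5) = 1 + 5/187 = 192/187
2 + 1/(192/187) = 2 + 187/192 = 571/192
-2 + 1/(571/192) = -2 + 192/571 = -950/571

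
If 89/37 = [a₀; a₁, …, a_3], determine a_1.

2

⌊89/37⌋ = 2, remainder 15
⌊37/15⌋ = 2, remainder 7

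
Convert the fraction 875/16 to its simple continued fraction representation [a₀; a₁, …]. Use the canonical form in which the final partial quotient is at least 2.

⌊875/16⌋ = 54, remainder 11
⌊16/11⌋ = 1, remainder 5
⌊11/5⌋ = 2, remainder 1
⌊5/1⌋ = 5, remainder 0

[54; 1, 2, 5]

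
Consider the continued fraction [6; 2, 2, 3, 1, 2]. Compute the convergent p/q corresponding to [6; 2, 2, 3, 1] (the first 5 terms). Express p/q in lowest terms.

141/22

a_0 = 6: 6/1
a_1 = 2: 13/2
a_2 = 2: 32/5
a_3 = 3: 109/17
a_4 = 1: 141/22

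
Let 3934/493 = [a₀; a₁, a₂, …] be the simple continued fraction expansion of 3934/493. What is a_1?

1

Apply division with remainder until the remainder is 0:
3934 ÷ 493 → quotient 7, remainder 483
493 ÷ 483 → quotient 1, remainder 10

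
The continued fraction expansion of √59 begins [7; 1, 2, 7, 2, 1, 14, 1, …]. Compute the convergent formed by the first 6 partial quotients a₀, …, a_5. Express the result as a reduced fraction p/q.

530/69

a_0 = 7: 7/1
a_1 = 1: 8/1
a_2 = 2: 23/3
a_3 = 7: 169/22
a_4 = 2: 361/47
a_5 = 1: 530/69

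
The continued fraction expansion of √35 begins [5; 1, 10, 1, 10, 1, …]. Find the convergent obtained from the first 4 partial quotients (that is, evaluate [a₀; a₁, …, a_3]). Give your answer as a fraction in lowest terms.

Compute successive convergents:
a_0 = 5: 5/1
a_1 = 1: 6/1
a_2 = 10: 65/11
a_3 = 1: 71/12

71/12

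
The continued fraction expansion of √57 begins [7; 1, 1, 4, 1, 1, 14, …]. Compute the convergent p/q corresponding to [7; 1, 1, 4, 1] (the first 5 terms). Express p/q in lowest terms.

Start with 1.
4 + 1/(1/1) = 4 + 1/1 = 5/1
1 + 1/(5/1) = 1 + 1/5 = 6/5
1 + 1/(6/5) = 1 + 5/6 = 11/6
7 + 1/(11/6) = 7 + 6/11 = 83/11

83/11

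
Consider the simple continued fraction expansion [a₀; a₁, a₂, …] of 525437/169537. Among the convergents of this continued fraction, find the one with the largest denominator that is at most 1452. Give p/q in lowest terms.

List convergents until the denominator exceeds the bound:
a_0 = 3: 3/1  (≤ bound)
a_1 = 10: 31/10  (≤ bound)
a_2 = 13: 406/131  (≤ bound)
a_3 = 5: 2061/665  (≤ bound)
a_4 = 1: 2467/796  (≤ bound)
a_5 = 2: 6995/2257  (> 1452, stop)

2467/796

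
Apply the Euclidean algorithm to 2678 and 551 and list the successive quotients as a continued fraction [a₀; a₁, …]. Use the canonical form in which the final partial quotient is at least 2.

[4; 1, 6, 6, 2, 2, 2]

Run the Euclidean algorithm, recording each quotient:
2678 ÷ 551 → quotient 4, remainder 474
551 ÷ 474 → quotient 1, remainder 77
474 ÷ 77 → quotient 6, remainder 12
77 ÷ 12 → quotient 6, remainder 5
12 ÷ 5 → quotient 2, remainder 2
5 ÷ 2 → quotient 2, remainder 1
2 ÷ 1 → quotient 2, remainder 0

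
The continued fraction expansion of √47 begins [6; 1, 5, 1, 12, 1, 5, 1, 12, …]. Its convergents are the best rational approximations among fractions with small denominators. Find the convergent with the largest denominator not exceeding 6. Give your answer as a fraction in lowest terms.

41/6

List convergents until the denominator exceeds the bound:
a_0 = 6: 6/1  (≤ bound)
a_1 = 1: 7/1  (≤ bound)
a_2 = 5: 41/6  (≤ bound)
a_3 = 1: 48/7  (> 6, stop)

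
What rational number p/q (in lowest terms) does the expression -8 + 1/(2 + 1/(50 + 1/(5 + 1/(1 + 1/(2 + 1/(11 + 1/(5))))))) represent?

-746951/99528

a_0 = -8: -8/1
a_1 = 2: -15/2
a_2 = 50: -758/101
a_3 = 5: -3805/507
a_4 = 1: -4563/608
a_5 = 2: -12931/1723
a_6 = 11: -146804/19561
a_7 = 5: -746951/99528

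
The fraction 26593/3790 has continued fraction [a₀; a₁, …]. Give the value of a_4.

⌊26593/3790⌋ = 7, remainder 63
⌊3790/63⌋ = 60, remainder 10
⌊63/10⌋ = 6, remainder 3
⌊10/3⌋ = 3, remainder 1
⌊3/1⌋ = 3, remainder 0

3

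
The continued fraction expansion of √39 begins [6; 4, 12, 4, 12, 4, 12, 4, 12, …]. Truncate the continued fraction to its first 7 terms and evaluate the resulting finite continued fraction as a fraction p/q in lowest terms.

764394/122401

Collapse the nested fraction from the inside out:
Start with 12.
4 + 1/(12/1) = 4 + 1/12 = 49/12
12 + 1/(49/12) = 12 + 12/49 = 600/49
4 + 1/(600/49) = 4 + 49/600 = 2449/600
12 + 1/(2449/600) = 12 + 600/2449 = 29988/2449
4 + 1/(29988/2449) = 4 + 2449/29988 = 122401/29988
6 + 1/(122401/29988) = 6 + 29988/122401 = 764394/122401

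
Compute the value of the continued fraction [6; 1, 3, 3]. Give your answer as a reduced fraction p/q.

88/13

a_0 = 6: 6/1
a_1 = 1: 7/1
a_2 = 3: 27/4
a_3 = 3: 88/13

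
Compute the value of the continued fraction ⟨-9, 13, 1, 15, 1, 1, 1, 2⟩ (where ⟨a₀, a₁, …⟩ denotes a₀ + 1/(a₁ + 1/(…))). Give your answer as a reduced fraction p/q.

-16553/1854

Work from the innermost term outward:
Start with 2.
1 + 1/(2/1) = 1 + 1/2 = 3/2
1 + 1/(3/2) = 1 + 2/3 = 5/3
1 + 1/(5/3) = 1 + 3/5 = 8/5
15 + 1/(8/5) = 15 + 5/8 = 125/8
1 + 1/(125/8) = 1 + 8/125 = 133/125
13 + 1/(133/125) = 13 + 125/133 = 1854/133
-9 + 1/(1854/133) = -9 + 133/1854 = -16553/1854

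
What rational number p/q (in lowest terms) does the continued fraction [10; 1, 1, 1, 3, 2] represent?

Use the convergent recurrence hₖ = aₖ·hₖ₋₁ + hₖ₋₂ (and likewise for the denominators kₖ):
a_0 = 10: 10/1
a_1 = 1: 11/1
a_2 = 1: 21/2
a_3 = 1: 32/3
a_4 = 3: 117/11
a_5 = 2: 266/25

266/25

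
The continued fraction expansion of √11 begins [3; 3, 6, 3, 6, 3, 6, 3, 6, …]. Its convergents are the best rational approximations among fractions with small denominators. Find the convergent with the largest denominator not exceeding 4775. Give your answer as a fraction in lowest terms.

3970/1197

a_0 = 3: 3/1  (≤ bound)
a_1 = 3: 10/3  (≤ bound)
a_2 = 6: 63/19  (≤ bound)
a_3 = 3: 199/60  (≤ bound)
a_4 = 6: 1257/379  (≤ bound)
a_5 = 3: 3970/1197  (≤ bound)
a_6 = 6: 25077/7561  (> 4775, stop)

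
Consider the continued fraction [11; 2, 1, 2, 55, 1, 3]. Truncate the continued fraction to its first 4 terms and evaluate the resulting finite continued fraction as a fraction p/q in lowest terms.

Use the convergent recurrence hₖ = aₖ·hₖ₋₁ + hₖ₋₂ (and likewise for the denominators kₖ):
a_0 = 11: 11/1
a_1 = 2: 23/2
a_2 = 1: 34/3
a_3 = 2: 91/8

91/8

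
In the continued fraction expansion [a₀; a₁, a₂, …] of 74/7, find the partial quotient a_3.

Apply division with remainder until the remainder is 0:
⌊74/7⌋ = 10, remainder 4
⌊7/4⌋ = 1, remainder 3
⌊4/3⌋ = 1, remainder 1
⌊3/1⌋ = 3, remainder 0

3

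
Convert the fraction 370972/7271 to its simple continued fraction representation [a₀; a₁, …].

370972 = 51·7271 + 151, so a_0 = 51
7271 = 48·151 + 23, so a_1 = 48
151 = 6·23 + 13, so a_2 = 6
23 = 1·13 + 10, so a_3 = 1
13 = 1·10 + 3, so a_4 = 1
10 = 3·3 + 1, so a_5 = 3
3 = 3·1 + 0, so a_6 = 3

[51; 48, 6, 1, 1, 3, 3]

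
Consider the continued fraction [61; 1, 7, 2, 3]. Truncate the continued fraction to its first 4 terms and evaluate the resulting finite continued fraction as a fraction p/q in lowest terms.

Starting at the tail and folding back:
Start with 2.
7 + 1/(2/1) = 7 + 1/2 = 15/2
1 + 1/(15/2) = 1 + 2/15 = 17/15
61 + 1/(17/15) = 61 + 15/17 = 1052/17

1052/17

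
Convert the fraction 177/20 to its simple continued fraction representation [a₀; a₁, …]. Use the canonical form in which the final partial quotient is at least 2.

[8; 1, 5, 1, 2]

⌊177/20⌋ = 8, remainder 17
⌊20/17⌋ = 1, remainder 3
⌊17/3⌋ = 5, remainder 2
⌊3/2⌋ = 1, remainder 1
⌊2/1⌋ = 2, remainder 0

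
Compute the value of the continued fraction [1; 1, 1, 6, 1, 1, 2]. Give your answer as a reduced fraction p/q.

Collapse the nested fraction from the inside out:
Start with 2.
1 + 1/(2/1) = 1 + 1/2 = 3/2
1 + 1/(3/2) = 1 + 2/3 = 5/3
6 + 1/(5/3) = 6 + 3/5 = 33/5
1 + 1/(33/5) = 1 + 5/33 = 38/33
1 + 1/(38/33) = 1 + 33/38 = 71/38
1 + 1/(71/38) = 1 + 38/71 = 109/71

109/71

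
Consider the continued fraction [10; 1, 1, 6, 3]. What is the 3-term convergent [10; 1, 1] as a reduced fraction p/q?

Work from the innermost term outward:
Start with 1.
1 + 1/(1/1) = 1 + 1/1 = 2/1
10 + 1/(2/1) = 10 + 1/2 = 21/2

21/2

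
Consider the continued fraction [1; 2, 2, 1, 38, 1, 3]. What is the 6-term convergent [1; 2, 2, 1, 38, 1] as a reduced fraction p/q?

397/278

a_0 = 1: 1/1
a_1 = 2: 3/2
a_2 = 2: 7/5
a_3 = 1: 10/7
a_4 = 38: 387/271
a_5 = 1: 397/278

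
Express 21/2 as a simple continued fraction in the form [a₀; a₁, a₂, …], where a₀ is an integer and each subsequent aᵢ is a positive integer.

[10; 2]

21 = 10·2 + 1, so a_0 = 10
2 = 2·1 + 0, so a_1 = 2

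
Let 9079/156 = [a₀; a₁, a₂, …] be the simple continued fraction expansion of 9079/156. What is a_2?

31

⌊9079/156⌋ = 58, remainder 31
⌊156/31⌋ = 5, remainder 1
⌊31/1⌋ = 31, remainder 0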